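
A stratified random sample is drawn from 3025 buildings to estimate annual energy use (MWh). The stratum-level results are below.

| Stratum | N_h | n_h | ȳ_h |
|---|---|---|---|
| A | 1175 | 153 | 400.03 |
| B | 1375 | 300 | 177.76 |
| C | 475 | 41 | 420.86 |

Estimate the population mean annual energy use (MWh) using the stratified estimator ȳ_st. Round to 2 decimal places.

ȳ_st ≈ 302.27

N = Σ N_h = 3025. Stratum weights W_h = N_h/N.
ȳ_st = (1175·400.03 + 1375·177.76 + 475·420.86) / 3025 = 302.2690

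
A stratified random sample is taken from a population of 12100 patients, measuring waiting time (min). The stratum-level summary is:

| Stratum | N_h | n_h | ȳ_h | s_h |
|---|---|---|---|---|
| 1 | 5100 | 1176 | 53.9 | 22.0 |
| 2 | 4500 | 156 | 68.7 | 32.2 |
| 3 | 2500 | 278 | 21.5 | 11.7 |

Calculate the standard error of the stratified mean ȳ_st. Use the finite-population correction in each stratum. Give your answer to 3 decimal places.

SE(ȳ_st) ≈ 0.981

V̂(ȳ_st) = Σ W_h² (1 − n_h/N_h) s_h²/n_h, with W_h = N_h/N and N = 12100:
  stratum 1: (5100/12100)²·(1 − 1176/5100)·22.0²/1176 = 0.0562557
  stratum 2: (4500/12100)²·(1 − 156/4500)·32.2²/156 = 0.887399
  stratum 3: (2500/12100)²·(1 − 278/2500)·11.7²/278 = 0.0186827
V̂(ȳ_st) = 0.962337
SE(ȳ_st) = √0.962337 = 0.980988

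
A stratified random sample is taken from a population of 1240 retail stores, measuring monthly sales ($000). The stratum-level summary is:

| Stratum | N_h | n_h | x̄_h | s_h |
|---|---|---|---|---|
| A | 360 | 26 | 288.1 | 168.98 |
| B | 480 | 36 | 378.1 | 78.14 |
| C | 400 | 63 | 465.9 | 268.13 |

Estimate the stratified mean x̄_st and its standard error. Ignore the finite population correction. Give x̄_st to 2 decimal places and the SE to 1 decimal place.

x̄_st = Σ W_h x̄_h = (360·288.1 + 480·378.1 + 400·465.9)/1240 = 380.29355
V̂(x̄_st) = Σ W_h² s_h²/n_h, with W_h = N_h/N and N = 1240:
  stratum A: (360/1240)²·168.98²/26 = 92.5676
  stratum B: (480/1240)²·78.14²/36 = 25.4146
  stratum C: (400/1240)²·268.13²/63 = 118.748
V̂(x̄_st) = 236.73
SE(x̄_st) = √236.73 = 15.386

x̄_st ≈ 380.29, SE ≈ 15.4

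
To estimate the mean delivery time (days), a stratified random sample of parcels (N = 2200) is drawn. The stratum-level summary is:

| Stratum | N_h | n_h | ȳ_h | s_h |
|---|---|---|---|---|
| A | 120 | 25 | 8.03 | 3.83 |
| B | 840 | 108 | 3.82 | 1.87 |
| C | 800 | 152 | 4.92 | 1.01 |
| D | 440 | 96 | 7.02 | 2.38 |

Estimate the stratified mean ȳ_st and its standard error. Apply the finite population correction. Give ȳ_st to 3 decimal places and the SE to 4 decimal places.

ȳ_st = Σ W_h ȳ_h = (120·8.03 + 840·3.82 + 800·4.92 + 440·7.02)/2200 = 5.08964
V̂(ȳ_st) = Σ W_h² (1 − n_h/N_h) s_h²/n_h, with W_h = N_h/N and N = 2200:
  stratum A: (120/2200)²·(1 − 25/120)·3.83²/25 = 0.00138203
  stratum B: (840/2200)²·(1 − 108/840)·1.87²/108 = 0.00411343
  stratum C: (800/2200)²·(1 − 152/800)·1.01²/152 = 0.000718818
  stratum D: (440/2200)²·(1 − 96/440)·2.38²/96 = 0.00184522
V̂(ȳ_st) = 0.0080595
SE(ȳ_st) = √0.0080595 = 0.0897747

ȳ_st ≈ 5.090, SE ≈ 0.0898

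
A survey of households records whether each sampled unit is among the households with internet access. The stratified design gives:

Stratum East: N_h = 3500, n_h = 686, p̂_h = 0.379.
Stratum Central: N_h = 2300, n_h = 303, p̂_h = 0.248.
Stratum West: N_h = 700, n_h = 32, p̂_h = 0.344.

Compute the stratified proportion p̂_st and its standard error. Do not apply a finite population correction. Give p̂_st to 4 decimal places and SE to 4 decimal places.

N = 6500; stratum weights W_h = N_h/N.
p̂_st = Σ W_h p̂_h = (3500·0.379 + 2300·0.248 + 700·0.344)/6500 = 0.32888
V̂(p̂_st) = Σ W_h² p̂_h(1−p̂_h)/(n_h−1):
  stratum East: (3500/6500)²·0.379·0.621/685 = 9.96207e-05
  stratum Central: (2300/6500)²·0.248·0.752/302 = 7.73199e-05
  stratum West: (700/6500)²·0.344·0.656/31 = 8.44248e-05
V̂(p̂_st) = 0.000261365; SE = √V̂ = 0.0161668

p̂_st ≈ 0.3289, SE ≈ 0.0162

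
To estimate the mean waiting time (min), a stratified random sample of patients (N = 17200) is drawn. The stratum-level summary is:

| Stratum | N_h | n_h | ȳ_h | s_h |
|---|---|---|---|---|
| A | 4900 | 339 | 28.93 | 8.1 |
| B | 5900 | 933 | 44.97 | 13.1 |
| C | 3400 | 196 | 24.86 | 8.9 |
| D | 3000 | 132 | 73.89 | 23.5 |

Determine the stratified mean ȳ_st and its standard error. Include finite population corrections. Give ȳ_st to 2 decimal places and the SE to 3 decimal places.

ȳ_st = Σ W_h ȳ_h = (4900·28.93 + 5900·44.97 + 3400·24.86 + 3000·73.89)/17200 = 41.46942
V̂(ȳ_st) = Σ W_h² (1 − n_h/N_h) s_h²/n_h, with W_h = N_h/N and N = 17200:
  stratum A: (4900/17200)²·(1 − 339/4900)·8.1²/339 = 0.0146207
  stratum B: (5900/17200)²·(1 − 933/5900)·13.1²/933 = 0.0182201
  stratum C: (3400/17200)²·(1 − 196/3400)·8.9²/196 = 0.0148812
  stratum D: (3000/17200)²·(1 − 132/3000)·23.5²/132 = 0.121676
V̂(ȳ_st) = 0.169398
SE(ȳ_st) = √0.169398 = 0.41158

ȳ_st ≈ 41.47, SE ≈ 0.412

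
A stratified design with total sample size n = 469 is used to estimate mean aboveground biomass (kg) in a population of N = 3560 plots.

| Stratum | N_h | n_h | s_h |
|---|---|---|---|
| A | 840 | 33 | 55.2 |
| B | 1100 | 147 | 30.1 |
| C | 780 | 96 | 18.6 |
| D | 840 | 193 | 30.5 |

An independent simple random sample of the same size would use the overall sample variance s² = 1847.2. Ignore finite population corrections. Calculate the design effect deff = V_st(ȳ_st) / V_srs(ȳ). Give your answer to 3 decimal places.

deff ≈ 1.567

V̂(ȳ_st) = Σ W_h² s_h²/n_h, with W_h = N_h/N and N = 3560:
  stratum A: (840/3560)²·55.2²/33 = 5.14071
  stratum B: (1100/3560)²·30.1²/147 = 0.588438
  stratum C: (780/3560)²·18.6²/96 = 0.172999
  stratum D: (840/3560)²·30.5²/193 = 0.26835
V_st = 6.17049
V_srs = s²/n = 1847.2/469 = 3.93859
deff = V_st / V_srs = 6.17049/3.93859 = 1.5667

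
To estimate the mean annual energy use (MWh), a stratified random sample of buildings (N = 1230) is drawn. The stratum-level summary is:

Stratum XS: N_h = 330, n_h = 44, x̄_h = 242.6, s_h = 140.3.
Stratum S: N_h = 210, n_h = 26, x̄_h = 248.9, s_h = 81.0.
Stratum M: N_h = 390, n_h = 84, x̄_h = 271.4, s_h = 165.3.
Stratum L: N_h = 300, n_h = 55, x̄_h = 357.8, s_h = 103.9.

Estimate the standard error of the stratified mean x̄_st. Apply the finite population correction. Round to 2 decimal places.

SE(x̄_st) ≈ 8.34

V̂(x̄_st) = Σ W_h² (1 − n_h/N_h) s_h²/n_h, with W_h = N_h/N and N = 1230:
  stratum XS: (330/1230)²·(1 − 44/330)·140.3²/44 = 27.9082
  stratum S: (210/1230)²·(1 − 26/210)·81.0²/26 = 6.44501
  stratum M: (390/1230)²·(1 − 84/390)·165.3²/84 = 25.6591
  stratum L: (300/1230)²·(1 − 55/300)·103.9²/55 = 9.53555
V̂(x̄_st) = 69.5479
SE(x̄_st) = √69.5479 = 8.33954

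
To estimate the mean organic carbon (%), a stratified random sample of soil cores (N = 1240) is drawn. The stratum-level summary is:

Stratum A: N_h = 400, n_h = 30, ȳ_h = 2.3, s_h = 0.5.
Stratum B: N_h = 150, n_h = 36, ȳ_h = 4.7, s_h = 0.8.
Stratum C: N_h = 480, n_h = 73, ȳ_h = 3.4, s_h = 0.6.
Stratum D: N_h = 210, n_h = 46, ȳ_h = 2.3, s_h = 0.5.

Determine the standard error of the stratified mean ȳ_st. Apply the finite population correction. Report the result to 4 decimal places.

SE(ȳ_st) ≈ 0.0418

V̂(ȳ_st) = Σ W_h² (1 − n_h/N_h) s_h²/n_h, with W_h = N_h/N and N = 1240:
  stratum A: (400/1240)²·(1 − 30/400)·0.5²/30 = 0.000802116
  stratum B: (150/1240)²·(1 − 36/150)·0.8²/36 = 0.000197711
  stratum C: (480/1240)²·(1 − 73/480)·0.6²/73 = 0.000626573
  stratum D: (210/1240)²·(1 − 46/210)·0.5²/46 = 0.000121731
V̂(ȳ_st) = 0.00174813
SE(ȳ_st) = √0.00174813 = 0.0418107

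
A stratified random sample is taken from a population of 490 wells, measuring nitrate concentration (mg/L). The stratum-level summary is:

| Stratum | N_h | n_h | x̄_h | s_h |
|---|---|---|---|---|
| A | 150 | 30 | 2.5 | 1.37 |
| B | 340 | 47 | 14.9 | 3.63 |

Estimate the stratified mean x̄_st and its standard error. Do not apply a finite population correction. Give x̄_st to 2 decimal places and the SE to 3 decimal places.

x̄_st = Σ W_h x̄_h = (150·2.5 + 340·14.9)/490 = 11.10408
V̂(x̄_st) = Σ W_h² s_h²/n_h, with W_h = N_h/N and N = 490:
  stratum A: (150/490)²·1.37²/30 = 0.00586287
  stratum B: (340/490)²·3.63²/47 = 0.134984
V̂(x̄_st) = 0.140846
SE(x̄_st) = √0.140846 = 0.375295

x̄_st ≈ 11.10, SE ≈ 0.375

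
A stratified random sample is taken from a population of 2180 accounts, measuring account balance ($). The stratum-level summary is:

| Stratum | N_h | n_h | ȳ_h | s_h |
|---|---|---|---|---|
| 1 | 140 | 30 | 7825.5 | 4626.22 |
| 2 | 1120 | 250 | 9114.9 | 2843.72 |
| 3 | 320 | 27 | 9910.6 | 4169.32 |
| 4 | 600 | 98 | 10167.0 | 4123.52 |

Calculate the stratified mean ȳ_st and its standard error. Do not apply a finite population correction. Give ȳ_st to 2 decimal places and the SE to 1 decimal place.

ȳ_st ≈ 9438.46, SE ≈ 196.2

ȳ_st = Σ W_h ȳ_h = (140·7825.5 + 1120·9114.9 + 320·9910.6 + 600·10167.0)/2180 = 9438.46330
V̂(ȳ_st) = Σ W_h² s_h²/n_h, with W_h = N_h/N and N = 2180:
  stratum 1: (140/2180)²·4626.22²/30 = 2942.21
  stratum 2: (1120/2180)²·2843.72²/250 = 8538.01
  stratum 3: (320/2180)²·4169.32²/27 = 13872.5
  stratum 4: (600/2180)²·4123.52²/98 = 13143.2
V̂(ȳ_st) = 38495.8
SE(ȳ_st) = √38495.8 = 196.204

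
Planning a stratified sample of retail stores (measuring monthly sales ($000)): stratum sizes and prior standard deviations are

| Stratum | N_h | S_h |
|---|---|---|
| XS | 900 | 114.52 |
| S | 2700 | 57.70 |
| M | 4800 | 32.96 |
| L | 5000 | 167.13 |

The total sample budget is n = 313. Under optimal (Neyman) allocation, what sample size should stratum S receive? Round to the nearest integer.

39

Neyman allocation: n_h = n · N_h S_h / Σ N_i S_i, with n = 313.
  stratum XS: N_h·S_h = 900·114.52 = 103068.00
  stratum S: N_h·S_h = 2700·57.70 = 155790.00
  stratum M: N_h·S_h = 4800·32.96 = 158208.00
  stratum L: N_h·S_h = 5000·167.13 = 835650.00
Σ N_h S_h = 1252716.00
n for stratum S = 313·155790.00/1252716.00 = 38.925 → 39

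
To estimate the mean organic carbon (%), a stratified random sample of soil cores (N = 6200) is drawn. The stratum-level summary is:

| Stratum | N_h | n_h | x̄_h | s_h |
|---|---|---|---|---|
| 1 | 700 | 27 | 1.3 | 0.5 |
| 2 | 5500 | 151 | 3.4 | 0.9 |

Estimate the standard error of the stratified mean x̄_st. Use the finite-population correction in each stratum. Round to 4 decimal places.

V̂(x̄_st) = Σ W_h² (1 − n_h/N_h) s_h²/n_h, with W_h = N_h/N and N = 6200:
  stratum 1: (700/6200)²·(1 − 27/700)·0.5²/27 = 0.000113477
  stratum 2: (5500/6200)²·(1 − 151/5500)·0.9²/151 = 0.00410544
V̂(x̄_st) = 0.00421892
SE(x̄_st) = √0.00421892 = 0.0649532

SE(x̄_st) ≈ 0.0650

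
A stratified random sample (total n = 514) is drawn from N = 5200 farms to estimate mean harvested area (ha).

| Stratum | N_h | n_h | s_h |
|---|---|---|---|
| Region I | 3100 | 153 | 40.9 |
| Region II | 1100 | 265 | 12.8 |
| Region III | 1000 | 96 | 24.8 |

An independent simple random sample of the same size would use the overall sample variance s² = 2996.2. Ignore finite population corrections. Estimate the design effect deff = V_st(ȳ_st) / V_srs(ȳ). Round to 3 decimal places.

V̂(ȳ_st) = Σ W_h² s_h²/n_h, with W_h = N_h/N and N = 5200:
  stratum Region I: (3100/5200)²·40.9²/153 = 3.88572
  stratum Region II: (1100/5200)²·12.8²/265 = 0.0276664
  stratum Region III: (1000/5200)²·24.8²/96 = 0.236933
V_st = 4.15032
V_srs = s²/n = 2996.2/514 = 5.82918
deff = V_st / V_srs = 4.15032/5.82918 = 0.7120

deff ≈ 0.712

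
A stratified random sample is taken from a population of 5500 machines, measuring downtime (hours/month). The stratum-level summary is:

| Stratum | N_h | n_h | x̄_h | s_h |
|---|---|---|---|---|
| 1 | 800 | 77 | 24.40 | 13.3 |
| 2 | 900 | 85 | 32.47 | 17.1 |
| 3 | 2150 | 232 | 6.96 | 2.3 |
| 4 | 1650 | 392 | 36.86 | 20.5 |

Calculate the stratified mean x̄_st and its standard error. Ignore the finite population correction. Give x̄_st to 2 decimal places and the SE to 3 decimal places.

x̄_st ≈ 22.64, SE ≈ 0.491

x̄_st = Σ W_h x̄_h = (800·24.40 + 900·32.47 + 2150·6.96 + 1650·36.86)/5500 = 22.64109
V̂(x̄_st) = Σ W_h² s_h²/n_h, with W_h = N_h/N and N = 5500:
  stratum 1: (800/5500)²·13.3²/77 = 0.0486035
  stratum 2: (900/5500)²·17.1²/85 = 0.0921155
  stratum 3: (2150/5500)²·2.3²/232 = 0.00348433
  stratum 4: (1650/5500)²·20.5²/392 = 0.096486
V̂(x̄_st) = 0.240689
SE(x̄_st) = √0.240689 = 0.490601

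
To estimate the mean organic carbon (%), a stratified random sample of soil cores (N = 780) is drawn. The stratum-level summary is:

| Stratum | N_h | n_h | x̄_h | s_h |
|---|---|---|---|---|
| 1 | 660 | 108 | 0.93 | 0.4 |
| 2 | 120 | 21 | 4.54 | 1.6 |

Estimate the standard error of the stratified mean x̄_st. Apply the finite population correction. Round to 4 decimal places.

SE(x̄_st) ≈ 0.0572

V̂(x̄_st) = Σ W_h² (1 − n_h/N_h) s_h²/n_h, with W_h = N_h/N and N = 780:
  stratum 1: (660/780)²·(1 − 108/660)·0.4²/108 = 0.000887136
  stratum 2: (120/780)²·(1 − 21/120)·1.6²/21 = 0.00238039
V̂(x̄_st) = 0.00326752
SE(x̄_st) = √0.00326752 = 0.0571623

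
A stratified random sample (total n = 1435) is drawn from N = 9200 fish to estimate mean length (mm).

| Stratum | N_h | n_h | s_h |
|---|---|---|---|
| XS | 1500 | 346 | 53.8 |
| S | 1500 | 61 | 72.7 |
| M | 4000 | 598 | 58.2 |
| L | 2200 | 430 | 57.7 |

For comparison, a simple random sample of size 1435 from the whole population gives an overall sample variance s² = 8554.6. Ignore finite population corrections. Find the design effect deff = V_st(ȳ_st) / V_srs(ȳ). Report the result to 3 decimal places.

deff ≈ 0.678

V̂(ȳ_st) = Σ W_h² s_h²/n_h, with W_h = N_h/N and N = 9200:
  stratum XS: (1500/9200)²·53.8²/346 = 0.22238
  stratum S: (1500/9200)²·72.7²/61 = 2.30328
  stratum M: (4000/9200)²·58.2²/598 = 1.07075
  stratum L: (2200/9200)²·57.7²/430 = 0.442744
V_st = 4.03915
V_srs = s²/n = 8554.6/1435 = 5.96139
deff = V_st / V_srs = 4.03915/5.96139 = 0.6776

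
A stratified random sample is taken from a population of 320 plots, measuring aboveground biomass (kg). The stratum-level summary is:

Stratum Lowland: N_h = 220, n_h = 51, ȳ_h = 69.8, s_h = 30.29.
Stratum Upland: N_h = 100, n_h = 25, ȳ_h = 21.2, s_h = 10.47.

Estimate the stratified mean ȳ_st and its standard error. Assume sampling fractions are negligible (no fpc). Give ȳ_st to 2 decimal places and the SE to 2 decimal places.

ȳ_st ≈ 54.61, SE ≈ 2.99

ȳ_st = Σ W_h ȳ_h = (220·69.8 + 100·21.2)/320 = 54.61250
V̂(ȳ_st) = Σ W_h² s_h²/n_h, with W_h = N_h/N and N = 320:
  stratum Lowland: (220/320)²·30.29²/51 = 8.50303
  stratum Upland: (100/320)²·10.47²/25 = 0.428207
V̂(ȳ_st) = 8.93124
SE(ȳ_st) = √8.93124 = 2.98852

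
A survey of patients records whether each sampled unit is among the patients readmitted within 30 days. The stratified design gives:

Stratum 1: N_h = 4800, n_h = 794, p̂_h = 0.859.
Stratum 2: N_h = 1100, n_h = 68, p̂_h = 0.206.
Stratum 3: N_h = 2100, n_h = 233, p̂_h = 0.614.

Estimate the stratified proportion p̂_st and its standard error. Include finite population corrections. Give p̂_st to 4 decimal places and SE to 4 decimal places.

p̂_st ≈ 0.7049, SE ≈ 0.0123

N = 8000; stratum weights W_h = N_h/N.
p̂_st = Σ W_h p̂_h = (4800·0.859 + 1100·0.206 + 2100·0.614)/8000 = 0.70490
V̂(p̂_st) = Σ W_h² (1 − n_h/N_h) p̂_h(1−p̂_h)/(n_h−1):
  stratum 1: (4800/8000)²·(1 − 794/4800)·0.859·0.141/793 = 4.58893e-05
  stratum 2: (1100/8000)²·(1 − 68/1100)·0.206·0.794/67 = 4.33017e-05
  stratum 3: (2100/8000)²·(1 − 233/2100)·0.614·0.386/232 = 6.25823e-05
V̂(p̂_st) = 0.000151773; SE = √V̂ = 0.0123196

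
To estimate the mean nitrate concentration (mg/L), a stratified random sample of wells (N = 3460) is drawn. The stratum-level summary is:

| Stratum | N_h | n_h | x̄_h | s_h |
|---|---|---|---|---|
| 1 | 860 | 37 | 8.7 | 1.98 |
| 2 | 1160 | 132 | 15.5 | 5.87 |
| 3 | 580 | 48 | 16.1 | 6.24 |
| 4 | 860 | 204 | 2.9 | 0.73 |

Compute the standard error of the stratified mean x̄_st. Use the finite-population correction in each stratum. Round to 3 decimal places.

SE(x̄_st) ≈ 0.231

V̂(x̄_st) = Σ W_h² (1 − n_h/N_h) s_h²/n_h, with W_h = N_h/N and N = 3460:
  stratum 1: (860/3460)²·(1 − 37/860)·1.98²/37 = 0.00626433
  stratum 2: (1160/3460)²·(1 − 132/1160)·5.87²/132 = 0.0260017
  stratum 3: (580/3460)²·(1 − 48/580)·6.24²/48 = 0.0209081
  stratum 4: (860/3460)²·(1 − 204/860)·0.73²/204 = 0.000123102
V̂(x̄_st) = 0.0532972
SE(x̄_st) = √0.0532972 = 0.230862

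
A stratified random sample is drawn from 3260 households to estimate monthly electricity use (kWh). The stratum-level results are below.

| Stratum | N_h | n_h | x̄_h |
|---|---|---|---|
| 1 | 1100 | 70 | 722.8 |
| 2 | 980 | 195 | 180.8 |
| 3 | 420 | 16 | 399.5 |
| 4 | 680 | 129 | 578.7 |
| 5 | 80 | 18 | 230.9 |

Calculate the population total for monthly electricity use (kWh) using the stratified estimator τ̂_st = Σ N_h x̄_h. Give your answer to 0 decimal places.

τ̂_st ≈ 1552042

τ̂_st = Σ N_h x̄_h = 1100·722.8 + 980·180.8 + 420·399.5 + 680·578.7 + 80·230.9 = 1552042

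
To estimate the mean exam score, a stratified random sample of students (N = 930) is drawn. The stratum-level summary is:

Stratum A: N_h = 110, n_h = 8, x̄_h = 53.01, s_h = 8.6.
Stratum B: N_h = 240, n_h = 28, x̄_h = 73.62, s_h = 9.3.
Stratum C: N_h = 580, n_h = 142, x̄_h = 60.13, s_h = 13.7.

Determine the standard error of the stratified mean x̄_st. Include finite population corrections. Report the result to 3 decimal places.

V̂(x̄_st) = Σ W_h² (1 − n_h/N_h) s_h²/n_h, with W_h = N_h/N and N = 930:
  stratum A: (110/930)²·(1 − 8/110)·8.6²/8 = 0.119932
  stratum B: (240/930)²·(1 − 28/240)·9.3²/28 = 0.181714
  stratum C: (580/930)²·(1 − 142/580)·13.7²/142 = 0.38823
V̂(x̄_st) = 0.689876
SE(x̄_st) = √0.689876 = 0.830588

SE(x̄_st) ≈ 0.831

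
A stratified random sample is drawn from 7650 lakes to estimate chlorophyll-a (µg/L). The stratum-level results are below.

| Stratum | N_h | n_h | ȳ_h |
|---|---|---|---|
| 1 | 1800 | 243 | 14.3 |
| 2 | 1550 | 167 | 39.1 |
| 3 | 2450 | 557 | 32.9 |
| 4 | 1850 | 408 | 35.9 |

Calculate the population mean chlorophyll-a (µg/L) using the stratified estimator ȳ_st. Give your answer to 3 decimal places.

ȳ_st ≈ 30.505

N = Σ N_h = 7650. Stratum weights W_h = N_h/N.
ȳ_st = (1800·14.3 + 1550·39.1 + 2450·32.9 + 1850·35.9) / 7650 = 30.50523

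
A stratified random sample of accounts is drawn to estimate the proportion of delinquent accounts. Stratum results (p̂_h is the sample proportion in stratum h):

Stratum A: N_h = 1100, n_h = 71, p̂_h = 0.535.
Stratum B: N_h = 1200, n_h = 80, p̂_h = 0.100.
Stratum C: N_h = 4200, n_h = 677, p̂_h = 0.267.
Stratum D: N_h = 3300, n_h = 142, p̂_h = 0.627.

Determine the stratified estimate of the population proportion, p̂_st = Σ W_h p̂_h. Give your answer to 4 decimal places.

N = 9800; stratum weights W_h = N_h/N.
p̂_st = Σ W_h p̂_h = (1100·0.535 + 1200·0.100 + 4200·0.267 + 3300·0.627)/9800 = 0.39786

p̂_st ≈ 0.3979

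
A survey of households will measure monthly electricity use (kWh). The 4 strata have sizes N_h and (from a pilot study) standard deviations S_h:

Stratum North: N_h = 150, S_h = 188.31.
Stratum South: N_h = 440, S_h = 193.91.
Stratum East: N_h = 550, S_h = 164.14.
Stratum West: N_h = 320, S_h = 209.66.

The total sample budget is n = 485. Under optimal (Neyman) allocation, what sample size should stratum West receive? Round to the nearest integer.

120

Neyman allocation: n_h = n · N_h S_h / Σ N_i S_i, with n = 485.
  stratum North: N_h·S_h = 150·188.31 = 28246.50
  stratum South: N_h·S_h = 440·193.91 = 85320.40
  stratum East: N_h·S_h = 550·164.14 = 90277.00
  stratum West: N_h·S_h = 320·209.66 = 67091.20
Σ N_h S_h = 270935.10
n for stratum West = 485·67091.20/270935.10 = 120.100 → 120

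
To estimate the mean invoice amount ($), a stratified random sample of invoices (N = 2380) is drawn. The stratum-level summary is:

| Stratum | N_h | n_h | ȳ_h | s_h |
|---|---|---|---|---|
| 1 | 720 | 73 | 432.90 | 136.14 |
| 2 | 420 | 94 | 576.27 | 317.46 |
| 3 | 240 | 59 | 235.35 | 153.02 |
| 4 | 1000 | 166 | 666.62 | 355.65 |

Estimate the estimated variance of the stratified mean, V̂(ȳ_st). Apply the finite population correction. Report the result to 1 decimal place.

V̂(ȳ_st) ≈ 162.0

V̂(ȳ_st) = Σ W_h² (1 − n_h/N_h) s_h²/n_h, with W_h = N_h/N and N = 2380:
  stratum 1: (720/2380)²·(1 − 73/720)·136.14²/73 = 20.88
  stratum 2: (420/2380)²·(1 − 94/420)·317.46²/94 = 25.9157
  stratum 3: (240/2380)²·(1 − 59/240)·153.02²/59 = 3.04355
  stratum 4: (1000/2380)²·(1 − 166/1000)·355.65²/166 = 112.189
V̂(ȳ_st) = 162.028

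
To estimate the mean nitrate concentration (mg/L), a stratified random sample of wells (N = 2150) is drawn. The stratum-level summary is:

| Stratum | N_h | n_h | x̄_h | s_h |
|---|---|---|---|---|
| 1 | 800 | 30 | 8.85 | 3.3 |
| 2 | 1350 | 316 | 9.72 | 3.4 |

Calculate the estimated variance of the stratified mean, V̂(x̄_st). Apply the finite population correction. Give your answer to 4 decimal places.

V̂(x̄_st) = Σ W_h² (1 − n_h/N_h) s_h²/n_h, with W_h = N_h/N and N = 2150:
  stratum 1: (800/2150)²·(1 − 30/800)·3.3²/30 = 0.0483738
  stratum 2: (1350/2150)²·(1 − 316/1350)·3.4²/316 = 0.0110471
V̂(x̄_st) = 0.0594209

V̂(x̄_st) ≈ 0.0594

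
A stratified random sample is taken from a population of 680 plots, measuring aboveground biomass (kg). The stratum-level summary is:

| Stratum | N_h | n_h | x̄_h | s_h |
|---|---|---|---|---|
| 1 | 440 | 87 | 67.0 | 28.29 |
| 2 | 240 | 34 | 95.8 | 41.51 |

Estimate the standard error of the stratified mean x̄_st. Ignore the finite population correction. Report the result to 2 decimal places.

SE(x̄_st) ≈ 3.19

V̂(x̄_st) = Σ W_h² s_h²/n_h, with W_h = N_h/N and N = 680:
  stratum 1: (440/680)²·28.29²/87 = 3.85154
  stratum 2: (240/680)²·41.51²/34 = 6.31293
V̂(x̄_st) = 10.1645
SE(x̄_st) = √10.1645 = 3.18818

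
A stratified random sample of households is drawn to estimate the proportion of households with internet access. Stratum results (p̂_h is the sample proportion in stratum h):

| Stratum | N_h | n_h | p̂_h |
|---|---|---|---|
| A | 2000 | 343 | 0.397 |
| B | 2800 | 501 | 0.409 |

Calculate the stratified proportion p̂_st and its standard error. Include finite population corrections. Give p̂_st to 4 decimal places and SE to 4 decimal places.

N = 4800; stratum weights W_h = N_h/N.
p̂_st = Σ W_h p̂_h = (2000·0.397 + 2800·0.409)/4800 = 0.40400
V̂(p̂_st) = Σ W_h² (1 − n_h/N_h) p̂_h(1−p̂_h)/(n_h−1):
  stratum A: (2000/4800)²·(1 − 343/2000)·0.397·0.603/342 = 0.000100682
  stratum B: (2800/4800)²·(1 − 501/2800)·0.409·0.591/500 = 0.000135069
V̂(p̂_st) = 0.000235751; SE = √V̂ = 0.0153542

p̂_st ≈ 0.4040, SE ≈ 0.0154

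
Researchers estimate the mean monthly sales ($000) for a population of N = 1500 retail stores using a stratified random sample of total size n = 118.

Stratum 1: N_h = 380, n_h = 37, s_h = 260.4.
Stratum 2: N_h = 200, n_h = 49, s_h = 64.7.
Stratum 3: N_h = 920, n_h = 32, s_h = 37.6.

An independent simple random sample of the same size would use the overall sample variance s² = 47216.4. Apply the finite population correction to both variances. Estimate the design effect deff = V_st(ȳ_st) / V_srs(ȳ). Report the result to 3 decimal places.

deff ≈ 0.335

V̂(ȳ_st) = Σ W_h² (1 − n_h/N_h) s_h²/n_h, with W_h = N_h/N and N = 1500:
  stratum 1: (380/1500)²·(1 − 37/380)·260.4²/37 = 106.164
  stratum 2: (200/1500)²·(1 − 49/200)·64.7²/49 = 1.14667
  stratum 3: (920/1500)²·(1 − 32/920)·37.6²/32 = 16.0415
V_st = 123.352
V_srs = (1 − 118/1500)·47216.4/118 = 368.661
deff = V_st / V_srs = 123.352/368.661 = 0.3346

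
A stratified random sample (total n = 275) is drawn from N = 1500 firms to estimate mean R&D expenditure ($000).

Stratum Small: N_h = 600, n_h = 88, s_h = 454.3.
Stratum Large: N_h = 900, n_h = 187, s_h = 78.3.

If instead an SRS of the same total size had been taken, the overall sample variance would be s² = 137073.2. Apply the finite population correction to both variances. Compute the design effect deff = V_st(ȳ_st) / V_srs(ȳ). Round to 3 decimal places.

deff ≈ 0.810

V̂(ȳ_st) = Σ W_h² (1 − n_h/N_h) s_h²/n_h, with W_h = N_h/N and N = 1500:
  stratum Small: (600/1500)²·(1 − 88/600)·454.3²/88 = 320.215
  stratum Large: (900/1500)²·(1 − 187/900)·78.3²/187 = 9.35043
V_st = 329.565
V_srs = (1 − 275/1500)·137073.2/275 = 407.066
deff = V_st / V_srs = 329.565/407.066 = 0.8096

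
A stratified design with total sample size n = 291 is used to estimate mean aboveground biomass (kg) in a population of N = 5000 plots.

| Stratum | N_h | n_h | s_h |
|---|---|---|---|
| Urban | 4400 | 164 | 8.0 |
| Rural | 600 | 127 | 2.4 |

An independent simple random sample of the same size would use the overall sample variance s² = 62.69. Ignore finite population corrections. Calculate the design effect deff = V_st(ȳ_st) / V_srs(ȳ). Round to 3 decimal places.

deff ≈ 1.406

V̂(ȳ_st) = Σ W_h² s_h²/n_h, with W_h = N_h/N and N = 5000:
  stratum Urban: (4400/5000)²·8.0²/164 = 0.302205
  stratum Rural: (600/5000)²·2.4²/127 = 0.000653102
V_st = 0.302858
V_srs = s²/n = 62.69/291 = 0.21543
deff = V_st / V_srs = 0.302858/0.21543 = 1.4058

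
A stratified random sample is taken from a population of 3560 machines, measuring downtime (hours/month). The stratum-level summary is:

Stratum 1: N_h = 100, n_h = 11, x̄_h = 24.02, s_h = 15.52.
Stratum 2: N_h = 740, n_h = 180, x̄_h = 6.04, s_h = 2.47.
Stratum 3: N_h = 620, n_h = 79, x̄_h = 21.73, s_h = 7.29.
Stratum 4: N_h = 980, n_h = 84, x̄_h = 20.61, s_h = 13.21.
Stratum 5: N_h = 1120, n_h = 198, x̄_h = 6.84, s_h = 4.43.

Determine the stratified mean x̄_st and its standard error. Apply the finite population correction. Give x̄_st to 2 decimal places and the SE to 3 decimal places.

x̄_st ≈ 13.54, SE ≈ 0.432

x̄_st = Σ W_h x̄_h = (100·24.02 + 740·6.04 + 620·21.73 + 980·20.61 + 1120·6.84)/3560 = 13.54011
V̂(x̄_st) = Σ W_h² (1 − n_h/N_h) s_h²/n_h, with W_h = N_h/N and N = 3560:
  stratum 1: (100/3560)²·(1 − 11/100)·15.52²/11 = 0.0153773
  stratum 2: (740/3560)²·(1 − 180/740)·2.47²/180 = 0.00110826
  stratum 3: (620/3560)²·(1 − 79/620)·7.29²/79 = 0.017804
  stratum 4: (980/3560)²·(1 − 84/980)·13.21²/84 = 0.143933
  stratum 5: (1120/3560)²·(1 − 198/1120)·4.43²/198 = 0.00807591
V̂(x̄_st) = 0.186298
SE(x̄_st) = √0.186298 = 0.431623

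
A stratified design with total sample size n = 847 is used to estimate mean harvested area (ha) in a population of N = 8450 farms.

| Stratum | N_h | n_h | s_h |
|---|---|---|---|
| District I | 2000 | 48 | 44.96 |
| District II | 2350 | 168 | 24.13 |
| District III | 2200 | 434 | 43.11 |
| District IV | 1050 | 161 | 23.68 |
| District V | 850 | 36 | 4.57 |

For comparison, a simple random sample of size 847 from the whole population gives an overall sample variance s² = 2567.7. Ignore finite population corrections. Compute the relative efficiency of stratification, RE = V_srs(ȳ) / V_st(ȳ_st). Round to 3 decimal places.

V̂(ȳ_st) = Σ W_h² s_h²/n_h, with W_h = N_h/N and N = 8450:
  stratum District I: (2000/8450)²·44.96²/48 = 2.35916
  stratum District II: (2350/8450)²·24.13²/168 = 0.268057
  stratum District III: (2200/8450)²·43.11²/434 = 0.290267
  stratum District IV: (1050/8450)²·23.68²/161 = 0.0537778
  stratum District V: (850/8450)²·4.57²/36 = 0.00587022
V_st = 2.97714
V_srs = s²/n = 2567.7/847 = 3.03152
Relative efficiency = V_srs / V_st = 3.03152/2.97714 = 1.0183

RE ≈ 1.018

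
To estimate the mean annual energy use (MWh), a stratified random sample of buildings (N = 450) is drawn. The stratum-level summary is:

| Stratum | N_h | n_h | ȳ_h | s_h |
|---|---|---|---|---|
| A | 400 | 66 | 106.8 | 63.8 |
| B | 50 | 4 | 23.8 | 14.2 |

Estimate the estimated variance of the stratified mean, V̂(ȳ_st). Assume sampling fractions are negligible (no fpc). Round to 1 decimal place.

V̂(ȳ_st) ≈ 49.4

V̂(ȳ_st) = Σ W_h² s_h²/n_h, with W_h = N_h/N and N = 450:
  stratum A: (400/450)²·63.8²/66 = 48.7295
  stratum B: (50/450)²·14.2²/4 = 0.622346
V̂(ȳ_st) = 49.3519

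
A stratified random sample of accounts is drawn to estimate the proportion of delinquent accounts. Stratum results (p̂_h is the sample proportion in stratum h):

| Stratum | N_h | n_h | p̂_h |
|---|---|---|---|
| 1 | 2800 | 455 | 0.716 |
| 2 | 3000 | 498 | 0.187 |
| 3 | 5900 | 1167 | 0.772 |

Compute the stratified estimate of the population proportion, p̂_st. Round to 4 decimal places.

N = 11700; stratum weights W_h = N_h/N.
p̂_st = Σ W_h p̂_h = (2800·0.716 + 3000·0.187 + 5900·0.772)/11700 = 0.60860

p̂_st ≈ 0.6086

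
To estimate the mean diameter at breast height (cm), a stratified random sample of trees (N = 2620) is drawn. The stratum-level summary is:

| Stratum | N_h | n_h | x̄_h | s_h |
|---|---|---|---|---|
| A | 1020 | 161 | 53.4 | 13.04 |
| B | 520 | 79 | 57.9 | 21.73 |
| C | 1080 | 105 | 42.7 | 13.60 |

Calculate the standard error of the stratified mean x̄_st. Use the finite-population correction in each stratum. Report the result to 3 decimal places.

SE(x̄_st) ≈ 0.778

V̂(x̄_st) = Σ W_h² (1 − n_h/N_h) s_h²/n_h, with W_h = N_h/N and N = 2620:
  stratum A: (1020/2620)²·(1 − 161/1020)·13.04²/161 = 0.134809
  stratum B: (520/2620)²·(1 − 79/520)·21.73²/79 = 0.199679
  stratum C: (1080/2620)²·(1 − 105/1080)·13.60²/105 = 0.270218
V̂(x̄_st) = 0.604706
SE(x̄_st) = √0.604706 = 0.777628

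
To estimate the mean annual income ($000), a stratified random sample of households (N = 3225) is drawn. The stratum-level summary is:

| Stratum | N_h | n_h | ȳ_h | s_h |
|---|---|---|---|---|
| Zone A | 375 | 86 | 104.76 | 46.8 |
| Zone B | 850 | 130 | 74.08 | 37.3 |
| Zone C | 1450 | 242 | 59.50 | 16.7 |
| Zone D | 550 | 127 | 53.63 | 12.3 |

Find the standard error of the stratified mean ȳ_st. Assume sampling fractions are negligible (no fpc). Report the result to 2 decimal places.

SE(ȳ_st) ≈ 1.16

V̂(ȳ_st) = Σ W_h² s_h²/n_h, with W_h = N_h/N and N = 3225:
  stratum Zone A: (375/3225)²·46.8²/86 = 0.344347
  stratum Zone B: (850/3225)²·37.3²/130 = 0.743452
  stratum Zone C: (1450/3225)²·16.7²/242 = 0.232967
  stratum Zone D: (550/3225)²·12.3²/127 = 0.0346475
V̂(ȳ_st) = 1.35541
SE(ȳ_st) = √1.35541 = 1.16422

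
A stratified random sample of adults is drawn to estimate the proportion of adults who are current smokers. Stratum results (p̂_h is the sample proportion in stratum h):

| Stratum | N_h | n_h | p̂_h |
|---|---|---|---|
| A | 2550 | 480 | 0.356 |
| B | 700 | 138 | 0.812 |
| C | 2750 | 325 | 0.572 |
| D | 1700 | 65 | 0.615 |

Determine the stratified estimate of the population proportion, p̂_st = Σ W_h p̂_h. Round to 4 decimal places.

N = 7700; stratum weights W_h = N_h/N.
p̂_st = Σ W_h p̂_h = (2550·0.356 + 700·0.812 + 2750·0.572 + 1700·0.615)/7700 = 0.53178

p̂_st ≈ 0.5318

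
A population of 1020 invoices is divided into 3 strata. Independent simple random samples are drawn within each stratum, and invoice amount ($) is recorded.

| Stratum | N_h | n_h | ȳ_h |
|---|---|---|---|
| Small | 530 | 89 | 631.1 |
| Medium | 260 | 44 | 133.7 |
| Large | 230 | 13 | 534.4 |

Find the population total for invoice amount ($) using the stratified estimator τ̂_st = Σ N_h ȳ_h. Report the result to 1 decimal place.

τ̂_st ≈ 492157.0

τ̂_st = Σ N_h ȳ_h = 530·631.1 + 260·133.7 + 230·534.4 = 492157.0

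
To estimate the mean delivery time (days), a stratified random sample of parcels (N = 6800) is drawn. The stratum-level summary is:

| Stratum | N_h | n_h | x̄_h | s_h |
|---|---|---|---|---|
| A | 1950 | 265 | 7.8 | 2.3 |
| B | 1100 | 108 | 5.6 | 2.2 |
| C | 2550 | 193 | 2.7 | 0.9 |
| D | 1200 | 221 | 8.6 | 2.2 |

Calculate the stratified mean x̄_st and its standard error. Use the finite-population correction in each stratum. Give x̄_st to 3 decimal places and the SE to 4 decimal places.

x̄_st = Σ W_h x̄_h = (1950·7.8 + 1100·5.6 + 2550·2.7 + 1200·8.6)/6800 = 5.67279
V̂(x̄_st) = Σ W_h² (1 − n_h/N_h) s_h²/n_h, with W_h = N_h/N and N = 6800:
  stratum A: (1950/6800)²·(1 − 265/1950)·2.3²/265 = 0.00141849
  stratum B: (1100/6800)²·(1 − 108/1100)·2.2²/108 = 0.00105757
  stratum C: (2550/6800)²·(1 − 193/2550)·0.9²/193 = 0.000545519
  stratum D: (1200/6800)²·(1 − 221/1200)·2.2²/221 = 0.000556415
V̂(x̄_st) = 0.00357799
SE(x̄_st) = √0.00357799 = 0.0598163

x̄_st ≈ 5.673, SE ≈ 0.0598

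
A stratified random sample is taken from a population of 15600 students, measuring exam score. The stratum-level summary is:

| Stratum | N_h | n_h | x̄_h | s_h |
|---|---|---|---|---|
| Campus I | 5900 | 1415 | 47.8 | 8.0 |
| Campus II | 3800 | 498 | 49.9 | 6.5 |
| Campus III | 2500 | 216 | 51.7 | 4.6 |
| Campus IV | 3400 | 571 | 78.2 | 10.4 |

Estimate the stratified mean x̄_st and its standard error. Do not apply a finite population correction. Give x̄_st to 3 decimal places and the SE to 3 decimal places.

x̄_st ≈ 55.562, SE ≈ 0.152

x̄_st = Σ W_h x̄_h = (5900·47.8 + 3800·49.9 + 2500·51.7 + 3400·78.2)/15600 = 55.56218
V̂(x̄_st) = Σ W_h² s_h²/n_h, with W_h = N_h/N and N = 15600:
  stratum Campus I: (5900/15600)²·8.0²/1415 = 0.00646961
  stratum Campus II: (3800/15600)²·6.5²/498 = 0.00503402
  stratum Campus III: (2500/15600)²·4.6²/216 = 0.0025159
  stratum Campus IV: (3400/15600)²·10.4²/571 = 0.00899786
V̂(x̄_st) = 0.0230174
SE(x̄_st) = √0.0230174 = 0.151715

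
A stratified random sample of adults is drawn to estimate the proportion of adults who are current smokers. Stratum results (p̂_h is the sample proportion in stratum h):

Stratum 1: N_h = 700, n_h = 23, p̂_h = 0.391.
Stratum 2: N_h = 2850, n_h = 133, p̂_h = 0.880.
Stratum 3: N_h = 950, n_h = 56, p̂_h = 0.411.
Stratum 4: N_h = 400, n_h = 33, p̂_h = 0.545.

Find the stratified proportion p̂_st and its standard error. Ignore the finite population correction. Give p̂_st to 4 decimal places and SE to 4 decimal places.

N = 4900; stratum weights W_h = N_h/N.
p̂_st = Σ W_h p̂_h = (700·0.391 + 2850·0.880 + 950·0.411 + 400·0.545)/4900 = 0.69187
V̂(p̂_st) = Σ W_h² p̂_h(1−p̂_h)/(n_h−1):
  stratum 1: (700/4900)²·0.391·0.609/22 = 0.00022089
  stratum 2: (2850/4900)²·0.880·0.120/132 = 0.000270637
  stratum 3: (950/4900)²·0.411·0.589/55 = 0.000165443
  stratum 4: (400/4900)²·0.545·0.455/32 = 5.16399e-05
V̂(p̂_st) = 0.00070861; SE = √V̂ = 0.0266197

p̂_st ≈ 0.6919, SE ≈ 0.0266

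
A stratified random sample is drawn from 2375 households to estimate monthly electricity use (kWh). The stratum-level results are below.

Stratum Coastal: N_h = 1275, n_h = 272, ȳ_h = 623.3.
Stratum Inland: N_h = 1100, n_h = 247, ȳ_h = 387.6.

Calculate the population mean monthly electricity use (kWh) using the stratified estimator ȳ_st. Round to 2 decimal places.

ȳ_st ≈ 514.13

N = Σ N_h = 2375. Stratum weights W_h = N_h/N.
ȳ_st = (1275·623.3 + 1100·387.6) / 2375 = 514.1337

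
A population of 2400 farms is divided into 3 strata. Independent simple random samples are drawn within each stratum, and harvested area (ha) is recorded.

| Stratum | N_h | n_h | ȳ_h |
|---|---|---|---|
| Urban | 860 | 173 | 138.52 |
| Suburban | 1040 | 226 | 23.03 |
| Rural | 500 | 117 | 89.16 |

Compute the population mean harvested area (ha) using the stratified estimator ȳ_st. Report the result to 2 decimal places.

N = Σ N_h = 2400. Stratum weights W_h = N_h/N.
ȳ_st = (860·138.52 + 1040·23.03 + 500·89.16) / 2400 = 78.1910

ȳ_st ≈ 78.19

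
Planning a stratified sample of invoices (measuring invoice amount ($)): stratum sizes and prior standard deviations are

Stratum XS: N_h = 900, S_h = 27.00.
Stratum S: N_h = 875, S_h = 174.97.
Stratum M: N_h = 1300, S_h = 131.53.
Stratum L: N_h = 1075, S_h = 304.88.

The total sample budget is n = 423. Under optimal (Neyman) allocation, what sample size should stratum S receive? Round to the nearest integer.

96

Neyman allocation: n_h = n · N_h S_h / Σ N_i S_i, with n = 423.
  stratum XS: N_h·S_h = 900·27.00 = 24300.00
  stratum S: N_h·S_h = 875·174.97 = 153098.75
  stratum M: N_h·S_h = 1300·131.53 = 170989.00
  stratum L: N_h·S_h = 1075·304.88 = 327746.00
Σ N_h S_h = 676133.75
n for stratum S = 423·153098.75/676133.75 = 95.781 → 96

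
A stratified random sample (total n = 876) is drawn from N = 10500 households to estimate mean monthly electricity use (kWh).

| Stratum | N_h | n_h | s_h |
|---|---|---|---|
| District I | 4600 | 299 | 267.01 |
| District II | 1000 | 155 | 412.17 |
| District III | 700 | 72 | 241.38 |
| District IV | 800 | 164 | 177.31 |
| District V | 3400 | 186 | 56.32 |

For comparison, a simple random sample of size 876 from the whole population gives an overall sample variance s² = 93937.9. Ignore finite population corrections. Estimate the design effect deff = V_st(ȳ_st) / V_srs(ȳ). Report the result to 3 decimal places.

V̂(ȳ_st) = Σ W_h² s_h²/n_h, with W_h = N_h/N and N = 10500:
  stratum District I: (4600/10500)²·267.01²/299 = 45.7637
  stratum District II: (1000/10500)²·412.17²/155 = 9.94128
  stratum District III: (700/10500)²·241.38²/72 = 3.59656
  stratum District IV: (800/10500)²·177.31²/164 = 1.11282
  stratum District V: (3400/10500)²·56.32²/186 = 1.7881
V_st = 62.2024
V_srs = s²/n = 93937.9/876 = 107.235
deff = V_st / V_srs = 62.2024/107.235 = 0.5801

deff ≈ 0.580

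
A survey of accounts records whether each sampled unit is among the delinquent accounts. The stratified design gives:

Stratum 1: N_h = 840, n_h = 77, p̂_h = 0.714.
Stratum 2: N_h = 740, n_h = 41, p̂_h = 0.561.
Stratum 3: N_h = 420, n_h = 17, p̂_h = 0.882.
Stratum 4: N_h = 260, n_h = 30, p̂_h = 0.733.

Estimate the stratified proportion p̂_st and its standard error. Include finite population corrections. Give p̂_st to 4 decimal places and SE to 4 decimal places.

N = 2260; stratum weights W_h = N_h/N.
p̂_st = Σ W_h p̂_h = (840·0.714 + 740·0.561 + 420·0.882 + 260·0.733)/2260 = 0.69731
V̂(p̂_st) = Σ W_h² (1 − n_h/N_h) p̂_h(1−p̂_h)/(n_h−1):
  stratum 1: (840/2260)²·(1 − 77/840)·0.714·0.286/76 = 0.000337161
  stratum 2: (740/2260)²·(1 − 41/740)·0.561·0.439/40 = 0.000623533
  stratum 3: (420/2260)²·(1 − 17/420)·0.882·0.118/16 = 0.00021556
  stratum 4: (260/2260)²·(1 − 30/260)·0.733·0.267/29 = 7.90135e-05
V̂(p̂_st) = 0.00125527; SE = √V̂ = 0.0354298

p̂_st ≈ 0.6973, SE ≈ 0.0354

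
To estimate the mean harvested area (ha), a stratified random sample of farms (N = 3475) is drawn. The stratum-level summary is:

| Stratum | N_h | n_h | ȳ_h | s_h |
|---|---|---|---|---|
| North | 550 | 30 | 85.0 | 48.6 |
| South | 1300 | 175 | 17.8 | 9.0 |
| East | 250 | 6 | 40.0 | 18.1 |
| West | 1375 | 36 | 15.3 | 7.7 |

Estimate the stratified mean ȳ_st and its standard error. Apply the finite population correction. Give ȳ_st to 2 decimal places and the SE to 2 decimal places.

ȳ_st = Σ W_h ȳ_h = (550·85.0 + 1300·17.8 + 250·40.0 + 1375·15.3)/3475 = 29.04388
V̂(ȳ_st) = Σ W_h² (1 − n_h/N_h) s_h²/n_h, with W_h = N_h/N and N = 3475:
  stratum North: (550/3475)²·(1 − 30/550)·48.6²/30 = 1.86469
  stratum South: (1300/3475)²·(1 − 175/1300)·9.0²/175 = 0.0560574
  stratum East: (250/3475)²·(1 − 6/250)·18.1²/6 = 0.27582
  stratum West: (1375/3475)²·(1 − 36/1375)·7.7²/36 = 0.251103
V̂(ȳ_st) = 2.44768
SE(ȳ_st) = √2.44768 = 1.5645

ȳ_st ≈ 29.04, SE ≈ 1.56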